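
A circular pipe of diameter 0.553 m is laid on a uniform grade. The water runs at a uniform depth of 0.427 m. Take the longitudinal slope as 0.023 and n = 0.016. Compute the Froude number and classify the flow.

For a circular section of diameter D = 0.553 m at depth y = 0.427 m, the central angle is θ = 2 arccos(1 − 2y/D) = 4.293 rad. Then A = (D²/8)(θ − sin θ) = 0.199 m² and P = Dθ/2 = 1.187 m.
Hydraulic radius R = A/P = 0.199/1.187 = 0.1677 m.
V = (1/n) R^(2/3) √S = (1/0.016) × 0.1677^(2/3) × √0.023 = 2.882 m/s. Hydraulic depth D_h = A/T = 0.199/0.4639 = 0.429 m.
Froude number Fr = V/√(g·D_h) = 2.882/√(9.81×0.429) = 1.4, which is greater than 1, so the flow is supercritical.

supercritical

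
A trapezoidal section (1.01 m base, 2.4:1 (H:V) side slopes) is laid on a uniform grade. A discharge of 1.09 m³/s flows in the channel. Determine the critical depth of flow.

y_c = 0.367 m

At critical depth, Q² T / (g A³) = 1, i.e. A³/T = Q²/g = 1.09²/9.81 = 0.1211.
Trying y = 0.296 m: A³/T = 0.05433 — too small.
Trying y = 0.439 m: A³/T = 0.2385 — too large.
Trying y = 0.367 m: A³/T = 0.1206 — matches.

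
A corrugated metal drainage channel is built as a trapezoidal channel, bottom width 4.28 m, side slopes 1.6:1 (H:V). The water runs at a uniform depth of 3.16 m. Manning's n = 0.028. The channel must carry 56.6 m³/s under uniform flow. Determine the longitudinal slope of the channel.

With bottom width b = 4.28 m and side slope z = 1.6: A = (b + zy)y = (4.28 + 1.6×3.16)×3.16 = 29.5 m²; P = b + 2y√(1+z²) = 4.28 + 2×3.16×1.887 = 16.2 m.
Hydraulic radius R = A/P = 29.5/16.2 = 1.821 m.
From Manning's equation, S = [nQ / (1 A R^(2/3))]² = [0.028 × 56.6 / (1 × 29.5 × 1.821^(2/3))]² = 0.0013.

S = 0.0013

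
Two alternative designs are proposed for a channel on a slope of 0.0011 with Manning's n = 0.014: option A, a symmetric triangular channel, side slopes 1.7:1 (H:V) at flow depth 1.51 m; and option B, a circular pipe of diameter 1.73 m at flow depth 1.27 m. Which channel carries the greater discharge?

Channel A: For a triangular section with side slope z = 1.7: A = zy² = 1.7×1.51² = 3.876 m²; P = 2y√(1+z²) = 2×1.51×1.972 = 5.956 m. Hydraulic radius R = A/P = 3.876/5.956 = 0.6508 m. Q_A = (1/0.014)·3.876·0.6508^(2/3)·√0.0011 = 6.896 m³/s.
Channel B: For a circular section of diameter D = 1.73 m at depth y = 1.27 m, the central angle is θ = 2 arccos(1 − 2y/D) = 4.116 rad. Then A = (D²/8)(θ − sin θ) = 1.849 m² and P = Dθ/2 = 3.56 m. Hydraulic radius R = A/P = 1.849/3.56 = 0.5194 m. Q_B = (1/0.014)·1.849·0.5194^(2/3)·√0.0011 = 2.831 m³/s.
Q_A = 6.896 m³/s vs Q_B = 2.831 m³/s, so channel A carries more.

channel A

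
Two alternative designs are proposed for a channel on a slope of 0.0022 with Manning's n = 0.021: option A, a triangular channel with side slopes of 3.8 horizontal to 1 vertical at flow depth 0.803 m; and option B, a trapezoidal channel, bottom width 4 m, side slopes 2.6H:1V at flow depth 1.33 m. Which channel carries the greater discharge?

Channel A: For a triangular section with side slope z = 3.8: A = zy² = 3.8×0.803² = 2.45 m²; P = 2y√(1+z²) = 2×0.803×3.929 = 6.311 m. Hydraulic radius R = A/P = 2.45/6.311 = 0.3883 m. Q_A = (1/0.021)·2.45·0.3883^(2/3)·√0.0022 = 2.913 m³/s.
Channel B: With bottom width b = 4 m and side slope z = 2.6: A = (b + zy)y = (4 + 2.6×1.33)×1.33 = 9.919 m²; P = b + 2y√(1+z²) = 4 + 2×1.33×2.786 = 11.41 m. Hydraulic radius R = A/P = 9.919/11.41 = 0.8693 m. Q_B = (1/0.021)·9.919·0.8693^(2/3)·√0.0022 = 20.18 m³/s.
Q_A = 2.913 m³/s vs Q_B = 20.18 m³/s, so channel B carries more.

channel B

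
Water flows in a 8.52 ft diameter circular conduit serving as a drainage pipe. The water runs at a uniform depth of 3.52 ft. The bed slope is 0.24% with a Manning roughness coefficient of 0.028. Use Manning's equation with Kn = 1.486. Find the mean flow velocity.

V = 3.94 ft/s

For a circular section of diameter D = 8.52 ft at depth y = 3.52 ft, the central angle is θ = 2 arccos(1 − 2y/D) = 2.792 rad. Then A = (D²/8)(θ − sin θ) = 22.23 ft² and P = Dθ/2 = 11.9 ft.
Hydraulic radius R = A/P = 22.23/11.9 = 1.869 ft.
From Manning's equation, V = (1.486/n) R^(2/3) S^(1/2) = (1.486/0.028) × 1.869^(2/3) × 0.0024^(1/2) = 3.94 ft/s.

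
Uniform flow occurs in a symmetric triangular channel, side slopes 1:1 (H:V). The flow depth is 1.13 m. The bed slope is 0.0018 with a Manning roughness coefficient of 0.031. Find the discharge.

Q = 0.948 m³/s

For a triangular section with side slope z = 1: A = zy² = 1×1.13² = 1.277 m²; P = 2y√(1+z²) = 2×1.13×1.414 = 3.196 m.
Hydraulic radius R = A/P = 1.277/3.196 = 0.3995 m.
Manning's equation: Q = (1/n) A R^(2/3) S^(1/2) = (1/0.031) × 1.277 × 0.3995^(2/3) × 0.0018^(1/2) = 0.948 m³/s.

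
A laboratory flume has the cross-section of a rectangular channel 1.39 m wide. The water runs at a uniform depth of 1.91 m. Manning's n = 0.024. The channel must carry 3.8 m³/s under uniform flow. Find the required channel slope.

S = 0.0029

Flow area A = b·y = 1.39 × 1.91 = 2.655 m². Wetted perimeter P = b + 2y = 1.39 + 2×1.91 = 5.21 m.
Hydraulic radius R = A/P = 2.655/5.21 = 0.5096 m.
From Manning's equation, S = [nQ / (1 A R^(2/3))]² = [0.024 × 3.8 / (1 × 2.655 × 0.5096^(2/3))]² = 0.0029.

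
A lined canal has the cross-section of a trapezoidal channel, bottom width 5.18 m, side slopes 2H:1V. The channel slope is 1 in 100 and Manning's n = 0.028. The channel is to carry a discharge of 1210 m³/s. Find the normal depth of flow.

y_n = 7.17 m

Manning's equation rearranged: A R^(2/3) = nQ / (1·√S) = 0.028 × 1210 / (√0.01) = 338.8.
Try y = 8.36 m: A R^(2/3) = 484.2 — over.
Try y = 5.1 m: A R^(2/3) = 155.9 — short.
Try y = 7.17 m: A R^(2/3) = 338.3 — ≈ 338.8.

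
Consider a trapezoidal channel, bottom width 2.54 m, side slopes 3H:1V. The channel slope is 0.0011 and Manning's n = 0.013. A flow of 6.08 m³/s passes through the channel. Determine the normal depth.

Manning's equation rearranged: A R^(2/3) = nQ / (1·√S) = 0.013 × 6.08 / (√0.0011) = 2.383.
Try y = 0.879 m: A R^(2/3) = 3.098 — high.
Try y = 0.613 m: A R^(2/3) = 1.501 — low.
Try y = 0.773 m: A R^(2/3) = 2.384 — ≈ 2.383.

y_n = 0.773 m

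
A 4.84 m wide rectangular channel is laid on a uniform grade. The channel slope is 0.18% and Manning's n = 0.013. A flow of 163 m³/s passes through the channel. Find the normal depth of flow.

Manning's equation rearranged: A R^(2/3) = nQ / (1·√S) = 0.013 × 163 / (√0.0018) = 49.95.
At y = 8.72 m: A R^(2/3) = 64.61 — too large.
At y = 4.88 m: A R^(2/3) = 32.55 — too small.
At y = 6.98 m: A R^(2/3) = 49.93 — ≈ 49.95.

y_n = 6.98 m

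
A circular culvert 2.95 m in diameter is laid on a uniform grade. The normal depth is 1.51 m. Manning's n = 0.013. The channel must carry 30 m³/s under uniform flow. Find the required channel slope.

S = 0.0181

For a circular section of diameter D = 2.95 m at depth y = 1.51 m, the central angle is θ = 2 arccos(1 − 2y/D) = 3.189 rad. Then A = (D²/8)(θ − sin θ) = 3.521 m² and P = Dθ/2 = 4.704 m.
Hydraulic radius R = A/P = 3.521/4.704 = 0.7485 m.
From Manning's equation, S = [nQ / (1 A R^(2/3))]² = [0.013 × 30 / (1 × 3.521 × 0.7485^(2/3))]² = 0.0181.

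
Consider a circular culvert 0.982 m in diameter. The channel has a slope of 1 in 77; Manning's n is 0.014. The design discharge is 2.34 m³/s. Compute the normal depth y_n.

Manning's equation rearranged: A R^(2/3) = nQ / (1·√S) = 0.014 × 2.34 / (√0.01299) = 0.2875.
At y = 0.907 m: A R^(2/3) = 0.319 — high.
At y = 0.778 m: A R^(2/3) = 0.2875 — ≈ 0.2875.

y_n = 0.778 m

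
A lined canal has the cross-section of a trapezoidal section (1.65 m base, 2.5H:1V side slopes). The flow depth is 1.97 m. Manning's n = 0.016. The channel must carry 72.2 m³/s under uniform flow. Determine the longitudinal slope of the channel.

With bottom width b = 1.65 m and side slope z = 2.5: A = (b + zy)y = (1.65 + 2.5×1.97)×1.97 = 12.95 m²; P = b + 2y√(1+z²) = 1.65 + 2×1.97×2.693 = 12.26 m.
Hydraulic radius R = A/P = 12.95/12.26 = 1.057 m.
From Manning's equation, S = [nQ / (1 A R^(2/3))]² = [0.016 × 72.2 / (1 × 12.95 × 1.057^(2/3))]² = 0.00739.

S = 0.00739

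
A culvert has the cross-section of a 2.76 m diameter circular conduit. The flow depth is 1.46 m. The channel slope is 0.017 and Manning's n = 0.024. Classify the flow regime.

For a circular section of diameter D = 2.76 m at depth y = 1.46 m, the central angle is θ = 2 arccos(1 − 2y/D) = 3.258 rad. Then A = (D²/8)(θ − sin θ) = 3.212 m² and P = Dθ/2 = 4.495 m.
Hydraulic radius R = A/P = 3.212/4.495 = 0.7145 m.
V = (1/n) R^(2/3) √S = (1/0.024) × 0.7145^(2/3) × √0.017 = 4.342 m/s. Hydraulic depth D_h = A/T = 3.212/2.755 = 1.166 m.
Froude number Fr = V/√(g·D_h) = 4.342/√(9.81×1.166) = 1.28, which is greater than 1, so the flow is supercritical.

supercritical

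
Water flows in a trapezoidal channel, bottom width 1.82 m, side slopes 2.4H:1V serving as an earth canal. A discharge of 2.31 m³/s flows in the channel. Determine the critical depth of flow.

At critical depth, Q² T / (g A³) = 1, i.e. A³/T = Q²/g = 2.31²/9.81 = 0.5439.
Try y = 0.34 m: A³/T = 0.2085 — short.
Try y = 0.536 m: A³/T = 1.051 — over.
Try y = 0.447 m: A³/T = 0.5452 — matches.

y_c = 0.447 m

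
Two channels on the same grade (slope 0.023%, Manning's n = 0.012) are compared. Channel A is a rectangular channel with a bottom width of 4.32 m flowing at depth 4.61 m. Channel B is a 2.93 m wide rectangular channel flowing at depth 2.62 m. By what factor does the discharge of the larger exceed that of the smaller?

3.5

Channel A: Flow area A = b·y = 4.32 × 4.61 = 19.92 m². Wetted perimeter P = b + 2y = 4.32 + 2×4.61 = 13.54 m. Hydraulic radius R = A/P = 19.92/13.54 = 1.471 m. Q_A = (1/0.012)·19.92·1.471^(2/3)·√0.00023 = 32.55 m³/s.
Channel B: Flow area A = b·y = 2.93 × 2.62 = 7.677 m². Wetted perimeter P = b + 2y = 2.93 + 2×2.62 = 8.17 m. Hydraulic radius R = A/P = 7.677/8.17 = 0.9396 m. Q_B = (1/0.012)·7.677·0.9396^(2/3)·√0.00023 = 9.307 m³/s.
The larger discharge is 32.55 m³/s and the smaller is 9.307 m³/s; the ratio is 3.5.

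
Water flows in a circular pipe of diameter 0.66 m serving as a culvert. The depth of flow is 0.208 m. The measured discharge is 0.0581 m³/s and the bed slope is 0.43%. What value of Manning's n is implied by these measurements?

n = 0.025

For a circular section of diameter D = 0.66 m at depth y = 0.208 m, the central angle is θ = 2 arccos(1 − 2y/D) = 2.384 rad. Then A = (D²/8)(θ − sin θ) = 0.09241 m² and P = Dθ/2 = 0.7868 m.
Hydraulic radius R = A/P = 0.09241/0.7868 = 0.1175 m.
Rearranging Manning's equation: n = (1/Q) A R^(2/3) S^(1/2) = (1/0.0581) × 0.09241 × 0.1175^(2/3) × √0.0043 = 0.025.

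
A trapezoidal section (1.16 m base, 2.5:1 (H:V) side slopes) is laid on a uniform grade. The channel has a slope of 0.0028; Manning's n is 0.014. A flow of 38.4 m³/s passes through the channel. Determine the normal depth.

y_n = 1.83 m

Manning's equation rearranged: A R^(2/3) = nQ / (1·√S) = 0.014 × 38.4 / (√0.0028) = 10.16.
Trying y = 1.41 m: A R^(2/3) = 5.476 — too small.
Trying y = 2.24 m: A R^(2/3) = 16.57 — too large.
Trying y = 1.83 m: A R^(2/3) = 10.16 — matches.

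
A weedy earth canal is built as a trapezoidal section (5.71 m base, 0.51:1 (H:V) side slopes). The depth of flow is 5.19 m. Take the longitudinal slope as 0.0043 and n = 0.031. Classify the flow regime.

With bottom width b = 5.71 m and side slope z = 0.51: A = (b + zy)y = (5.71 + 0.51×5.19)×5.19 = 43.37 m²; P = b + 2y√(1+z²) = 5.71 + 2×5.19×1.123 = 17.36 m.
Hydraulic radius R = A/P = 43.37/17.36 = 2.498 m.
V = (1/n) R^(2/3) √S = (1/0.031) × 2.498^(2/3) × √0.0043 = 3.894 m/s. Hydraulic depth D_h = A/T = 43.37/11 = 3.942 m.
Froude number Fr = V/√(g·D_h) = 3.894/√(9.81×3.942) = 0.626, which is less than 1, so the flow is subcritical.

subcritical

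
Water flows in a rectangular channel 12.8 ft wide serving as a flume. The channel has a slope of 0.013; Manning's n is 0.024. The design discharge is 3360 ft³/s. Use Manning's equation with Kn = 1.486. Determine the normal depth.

Manning's equation rearranged: A R^(2/3) = nQ / (1.486·√S) = 0.024 × 3360 / (1.486 × √0.013) = 475.9.
Trying y = 15.7 ft: A R^(2/3) = 551.5 — over.
Trying y = 12.5 ft: A R^(2/3) = 418.7 — short.
Trying y = 13.9 ft: A R^(2/3) = 476.5 — matches.

y_n = 13.9 ft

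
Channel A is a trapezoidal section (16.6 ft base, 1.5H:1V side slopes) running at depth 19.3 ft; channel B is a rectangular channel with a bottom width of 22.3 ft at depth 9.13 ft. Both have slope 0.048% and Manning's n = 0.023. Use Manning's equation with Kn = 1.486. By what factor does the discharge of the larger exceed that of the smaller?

Channel A: With bottom width b = 16.6 ft and side slope z = 1.5: A = (b + zy)y = (16.6 + 1.5×19.3)×19.3 = 879.1 ft²; P = b + 2y√(1+z²) = 16.6 + 2×19.3×1.803 = 86.19 ft. Hydraulic radius R = A/P = 879.1/86.19 = 10.2 ft. Q_A = (1.486/0.023)·879.1·10.2^(2/3)·√0.00048 = 5853 ft³/s.
Channel B: Flow area A = b·y = 22.3 × 9.13 = 203.6 ft². Wetted perimeter P = b + 2y = 22.3 + 2×9.13 = 40.56 ft. Hydraulic radius R = A/P = 203.6/40.56 = 5.02 ft. Q_B = (1.486/0.023)·203.6·5.02^(2/3)·√0.00048 = 844.9 ft³/s.
The larger discharge is 5853 ft³/s and the smaller is 844.9 ft³/s; the ratio is 6.93.

6.93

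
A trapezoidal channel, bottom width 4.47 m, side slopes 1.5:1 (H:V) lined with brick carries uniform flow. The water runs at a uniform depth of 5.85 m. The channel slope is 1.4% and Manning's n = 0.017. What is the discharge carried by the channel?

Q = 1130 m³/s

With bottom width b = 4.47 m and side slope z = 1.5: A = (b + zy)y = (4.47 + 1.5×5.85)×5.85 = 77.48 m²; P = b + 2y√(1+z²) = 4.47 + 2×5.85×1.803 = 25.56 m.
Hydraulic radius R = A/P = 77.48/25.56 = 3.031 m.
Manning's equation: Q = (1/n) A R^(2/3) S^(1/2) = (1/0.017) × 77.48 × 3.031^(2/3) × 0.014^(1/2) = 1130 m³/s.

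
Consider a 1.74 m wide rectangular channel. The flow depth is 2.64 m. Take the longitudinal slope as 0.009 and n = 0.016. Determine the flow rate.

Flow area A = b·y = 1.74 × 2.64 = 4.594 m². Wetted perimeter P = b + 2y = 1.74 + 2×2.64 = 7.02 m.
Hydraulic radius R = A/P = 4.594/7.02 = 0.6544 m.
Manning's equation: Q = (1/n) A R^(2/3) S^(1/2) = (1/0.016) × 4.594 × 0.6544^(2/3) × 0.009^(1/2) = 20.5 m³/s.

Q = 20.5 m³/s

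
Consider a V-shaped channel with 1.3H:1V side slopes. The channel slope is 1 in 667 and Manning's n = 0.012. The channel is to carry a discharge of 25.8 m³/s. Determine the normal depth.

y_n = 2.49 m

Manning's equation rearranged: A R^(2/3) = nQ / (1·√S) = 0.012 × 25.8 / (√0.001499) = 7.996.
Try y = 1.83 m: A R^(2/3) = 3.514 — low.
Try y = 2.96 m: A R^(2/3) = 12.67 — high.
Try y = 2.49 m: A R^(2/3) = 7.989 — ≈ 7.996.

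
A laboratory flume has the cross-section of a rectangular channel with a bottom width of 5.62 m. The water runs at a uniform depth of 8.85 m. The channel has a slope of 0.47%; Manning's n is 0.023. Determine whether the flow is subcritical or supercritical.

subcritical

Flow area A = b·y = 5.62 × 8.85 = 49.74 m². Wetted perimeter P = b + 2y = 5.62 + 2×8.85 = 23.32 m.
Hydraulic radius R = A/P = 49.74/23.32 = 2.133 m.
V = (1/n) R^(2/3) √S = (1/0.023) × 2.133^(2/3) × √0.0047 = 4.939 m/s. Hydraulic depth D_h = A/T = 49.74/5.62 = 8.85 m.
Froude number Fr = V/√(g·D_h) = 4.939/√(9.81×8.85) = 0.53, which is less than 1, so the flow is subcritical.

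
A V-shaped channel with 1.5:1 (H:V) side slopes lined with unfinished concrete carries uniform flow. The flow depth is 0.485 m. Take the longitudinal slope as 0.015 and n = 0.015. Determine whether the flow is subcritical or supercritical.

For a triangular section with side slope z = 1.5: A = zy² = 1.5×0.485² = 0.3528 m²; P = 2y√(1+z²) = 2×0.485×1.803 = 1.749 m.
Hydraulic radius R = A/P = 0.3528/1.749 = 0.2018 m.
V = (1/n) R^(2/3) √S = (1/0.015) × 0.2018^(2/3) × √0.015 = 2.809 m/s. Hydraulic depth D_h = A/T = 0.3528/1.455 = 0.2425 m.
Froude number Fr = V/√(g·D_h) = 2.809/√(9.81×0.2425) = 1.82, which is greater than 1, so the flow is supercritical.

supercritical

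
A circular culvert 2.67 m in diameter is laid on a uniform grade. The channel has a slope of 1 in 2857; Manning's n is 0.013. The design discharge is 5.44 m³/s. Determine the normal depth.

y_n = 1.95 m

Manning's equation rearranged: A R^(2/3) = nQ / (1·√S) = 0.013 × 5.44 / (√0.00035) = 3.78.
Try y = 1.69 m: A R^(2/3) = 3.113 — short.
Try y = 1.95 m: A R^(2/3) = 3.778 — ≈ 3.78.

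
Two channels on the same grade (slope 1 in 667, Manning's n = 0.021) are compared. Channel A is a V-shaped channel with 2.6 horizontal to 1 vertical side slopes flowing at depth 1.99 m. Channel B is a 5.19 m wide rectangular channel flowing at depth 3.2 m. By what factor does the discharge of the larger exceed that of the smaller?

Channel A: For a triangular section with side slope z = 2.6: A = zy² = 2.6×1.99² = 10.3 m²; P = 2y√(1+z²) = 2×1.99×2.786 = 11.09 m. Hydraulic radius R = A/P = 10.3/11.09 = 0.9287 m. Q_A = (1/0.021)·10.3·0.9287^(2/3)·√0.001499 = 18.07 m³/s.
Channel B: Flow area A = b·y = 5.19 × 3.2 = 16.61 m². Wetted perimeter P = b + 2y = 5.19 + 2×3.2 = 11.59 m. Hydraulic radius R = A/P = 16.61/11.59 = 1.433 m. Q_B = (1/0.021)·16.61·1.433^(2/3)·√0.001499 = 38.92 m³/s.
The larger discharge is 38.92 m³/s and the smaller is 18.07 m³/s; the ratio is 2.15.

2.15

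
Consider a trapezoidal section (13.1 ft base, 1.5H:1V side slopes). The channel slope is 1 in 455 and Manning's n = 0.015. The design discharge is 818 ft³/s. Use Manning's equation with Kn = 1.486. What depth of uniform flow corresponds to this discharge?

y_n = 4.35 ft

Manning's equation rearranged: A R^(2/3) = nQ / (1.486·√S) = 0.015 × 818 / (1.486 × √0.002198) = 176.1.
At y = 5.54 ft: A R^(2/3) = 277.9 — over.
At y = 3.42 ft: A R^(2/3) = 113.4 — short.
At y = 4.35 ft: A R^(2/3) = 176.2 — ≈ 176.1.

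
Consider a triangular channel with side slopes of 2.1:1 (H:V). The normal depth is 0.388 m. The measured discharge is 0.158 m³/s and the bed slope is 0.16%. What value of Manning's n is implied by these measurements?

n = 0.0251

For a triangular section with side slope z = 2.1: A = zy² = 2.1×0.388² = 0.3161 m²; P = 2y√(1+z²) = 2×0.388×2.326 = 1.805 m.
Hydraulic radius R = A/P = 0.3161/1.805 = 0.1752 m.
Rearranging Manning's equation: n = (1/Q) A R^(2/3) S^(1/2) = (1/0.158) × 0.3161 × 0.1752^(2/3) × √0.0016 = 0.0251.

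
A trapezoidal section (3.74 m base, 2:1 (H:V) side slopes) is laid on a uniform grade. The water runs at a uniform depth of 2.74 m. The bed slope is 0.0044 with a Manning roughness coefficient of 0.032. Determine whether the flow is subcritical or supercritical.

With bottom width b = 3.74 m and side slope z = 2: A = (b + zy)y = (3.74 + 2×2.74)×2.74 = 25.26 m²; P = b + 2y√(1+z²) = 3.74 + 2×2.74×2.236 = 15.99 m.
Hydraulic radius R = A/P = 25.26/15.99 = 1.58 m.
V = (1/n) R^(2/3) √S = (1/0.032) × 1.58^(2/3) × √0.0044 = 2.811 m/s. Hydraulic depth D_h = A/T = 25.26/14.7 = 1.719 m.
Froude number Fr = V/√(g·D_h) = 2.811/√(9.81×1.719) = 0.685, which is less than 1, so the flow is subcritical.

subcritical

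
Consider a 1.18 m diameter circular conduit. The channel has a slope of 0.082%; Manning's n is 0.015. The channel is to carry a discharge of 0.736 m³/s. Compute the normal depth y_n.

Manning's equation rearranged: A R^(2/3) = nQ / (1·√S) = 0.015 × 0.736 / (√0.00082) = 0.3855.
At y = 0.628 m: A R^(2/3) = 0.269 — short.
At y = 0.996 m: A R^(2/3) = 0.4967 — over.
At y = 0.795 m: A R^(2/3) = 0.3855 — close enough.

y_n = 0.795 m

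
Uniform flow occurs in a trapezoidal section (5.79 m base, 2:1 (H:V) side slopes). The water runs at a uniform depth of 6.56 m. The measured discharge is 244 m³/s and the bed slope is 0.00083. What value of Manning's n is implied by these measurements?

With bottom width b = 5.79 m and side slope z = 2: A = (b + zy)y = (5.79 + 2×6.56)×6.56 = 124 m²; P = b + 2y√(1+z²) = 5.79 + 2×6.56×2.236 = 35.13 m.
Hydraulic radius R = A/P = 124/35.13 = 3.531 m.
Rearranging Manning's equation: n = (1/Q) A R^(2/3) S^(1/2) = (1/244) × 124 × 3.531^(2/3) × √0.00083 = 0.034.

n = 0.034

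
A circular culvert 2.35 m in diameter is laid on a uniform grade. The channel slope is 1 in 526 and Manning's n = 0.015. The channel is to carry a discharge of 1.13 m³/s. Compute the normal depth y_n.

y_n = 0.567 m

Manning's equation rearranged: A R^(2/3) = nQ / (1·√S) = 0.015 × 1.13 / (√0.001901) = 0.3887.
Try y = 0.492 m: A R^(2/3) = 0.2922 — short.
Try y = 0.643 m: A R^(2/3) = 0.498 — over.
Try y = 0.567 m: A R^(2/3) = 0.3884 — matches.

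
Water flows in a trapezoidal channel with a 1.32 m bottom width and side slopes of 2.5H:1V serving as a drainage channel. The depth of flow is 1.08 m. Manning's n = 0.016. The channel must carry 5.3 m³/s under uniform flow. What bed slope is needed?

With bottom width b = 1.32 m and side slope z = 2.5: A = (b + zy)y = (1.32 + 2.5×1.08)×1.08 = 4.342 m²; P = b + 2y√(1+z²) = 1.32 + 2×1.08×2.693 = 7.136 m.
Hydraulic radius R = A/P = 4.342/7.136 = 0.6084 m.
From Manning's equation, S = [nQ / (1 A R^(2/3))]² = [0.016 × 5.3 / (1 × 4.342 × 0.6084^(2/3))]² = 0.00074.

S = 0.00074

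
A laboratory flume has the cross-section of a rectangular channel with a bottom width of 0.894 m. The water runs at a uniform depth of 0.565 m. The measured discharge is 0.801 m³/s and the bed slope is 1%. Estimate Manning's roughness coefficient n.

n = 0.025

Flow area A = b·y = 0.894 × 0.565 = 0.5051 m². Wetted perimeter P = b + 2y = 0.894 + 2×0.565 = 2.024 m.
Hydraulic radius R = A/P = 0.5051/2.024 = 0.2496 m.
Rearranging Manning's equation: n = (1/Q) A R^(2/3) S^(1/2) = (1/0.801) × 0.5051 × 0.2496^(2/3) × √0.01 = 0.025.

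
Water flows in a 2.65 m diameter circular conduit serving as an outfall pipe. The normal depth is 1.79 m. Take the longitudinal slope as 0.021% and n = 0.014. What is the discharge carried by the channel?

Q = 3.46 m³/s

For a circular section of diameter D = 2.65 m at depth y = 1.79 m, the central angle is θ = 2 arccos(1 − 2y/D) = 3.859 rad. Then A = (D²/8)(θ − sin θ) = 3.964 m² and P = Dθ/2 = 5.113 m.
Hydraulic radius R = A/P = 3.964/5.113 = 0.7753 m.
Manning's equation: Q = (1/n) A R^(2/3) S^(1/2) = (1/0.014) × 3.964 × 0.7753^(2/3) × 0.00021^(1/2) = 3.46 m³/s.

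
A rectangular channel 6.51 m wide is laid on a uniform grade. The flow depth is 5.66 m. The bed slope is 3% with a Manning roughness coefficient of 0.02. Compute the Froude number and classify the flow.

Flow area A = b·y = 6.51 × 5.66 = 36.85 m². Wetted perimeter P = b + 2y = 6.51 + 2×5.66 = 17.83 m.
Hydraulic radius R = A/P = 36.85/17.83 = 2.067 m.
V = (1/n) R^(2/3) √S = (1/0.02) × 2.067^(2/3) × √0.03 = 14.05 m/s. Hydraulic depth D_h = A/T = 36.85/6.51 = 5.66 m.
Froude number Fr = V/√(g·D_h) = 14.05/√(9.81×5.66) = 1.89, which is greater than 1, so the flow is supercritical.

supercritical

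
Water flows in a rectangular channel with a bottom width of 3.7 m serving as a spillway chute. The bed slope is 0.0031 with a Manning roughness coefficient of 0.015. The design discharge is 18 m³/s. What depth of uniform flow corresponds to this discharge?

Manning's equation rearranged: A R^(2/3) = nQ / (1·√S) = 0.015 × 18 / (√0.0031) = 4.849.
At y = 1.15 m: A R^(2/3) = 3.384 — low.
At y = 1.69 m: A R^(2/3) = 5.756 — high.
At y = 1.49 m: A R^(2/3) = 4.851 — close enough.

y_n = 1.49 m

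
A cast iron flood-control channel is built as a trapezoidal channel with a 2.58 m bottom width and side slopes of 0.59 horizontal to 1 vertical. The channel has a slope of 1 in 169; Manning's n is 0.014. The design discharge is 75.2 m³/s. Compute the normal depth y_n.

Manning's equation rearranged: A R^(2/3) = nQ / (1·√S) = 0.014 × 75.2 / (√0.005917) = 13.69.
At y = 2.42 m: A R^(2/3) = 10.85 — too small.
At y = 3.05 m: A R^(2/3) = 16.58 — too large.
At y = 2.75 m: A R^(2/3) = 13.69 — ≈ 13.69.

y_n = 2.75 m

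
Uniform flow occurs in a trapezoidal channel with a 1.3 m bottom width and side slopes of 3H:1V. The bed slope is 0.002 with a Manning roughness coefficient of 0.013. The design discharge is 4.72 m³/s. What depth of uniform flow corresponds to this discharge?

y_n = 0.711 m

Manning's equation rearranged: A R^(2/3) = nQ / (1·√S) = 0.013 × 4.72 / (√0.002) = 1.372.
At y = 0.909 m: A R^(2/3) = 2.365 — too large.
At y = 0.616 m: A R^(2/3) = 1.005 — too small.
At y = 0.711 m: A R^(2/3) = 1.371 — close enough.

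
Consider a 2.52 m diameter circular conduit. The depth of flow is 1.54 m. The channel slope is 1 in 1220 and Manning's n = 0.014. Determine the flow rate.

Q = 5.18 m³/s

For a circular section of diameter D = 2.52 m at depth y = 1.54 m, the central angle is θ = 2 arccos(1 − 2y/D) = 3.59 rad. Then A = (D²/8)(θ − sin θ) = 3.194 m² and P = Dθ/2 = 4.523 m.
Hydraulic radius R = A/P = 3.194/4.523 = 0.706 m.
Manning's equation: Q = (1/n) A R^(2/3) S^(1/2) = (1/0.014) × 3.194 × 0.706^(2/3) × 0.0008197^(1/2) = 5.18 m³/s.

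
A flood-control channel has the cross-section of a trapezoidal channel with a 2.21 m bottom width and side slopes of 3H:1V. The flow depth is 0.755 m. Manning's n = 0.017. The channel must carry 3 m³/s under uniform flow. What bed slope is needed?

With bottom width b = 2.21 m and side slope z = 3: A = (b + zy)y = (2.21 + 3×0.755)×0.755 = 3.379 m²; P = b + 2y√(1+z²) = 2.21 + 2×0.755×3.162 = 6.985 m.
Hydraulic radius R = A/P = 3.379/6.985 = 0.4837 m.
From Manning's equation, S = [nQ / (1 A R^(2/3))]² = [0.017 × 3 / (1 × 3.379 × 0.4837^(2/3))]² = 0.0006.

S = 0.0006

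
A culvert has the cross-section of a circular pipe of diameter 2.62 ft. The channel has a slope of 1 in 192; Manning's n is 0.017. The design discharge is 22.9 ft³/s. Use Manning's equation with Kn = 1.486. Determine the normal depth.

Manning's equation rearranged: A R^(2/3) = nQ / (1.486·√S) = 0.017 × 22.9 / (1.486 × √0.005208) = 3.63.
Try y = 2.44 ft: A R^(2/3) = 4.373 — over.
Try y = 1.67 ft: A R^(2/3) = 2.99 — short.
Try y = 1.93 ft: A R^(2/3) = 3.63 — ≈ 3.63.

y_n = 1.93 ft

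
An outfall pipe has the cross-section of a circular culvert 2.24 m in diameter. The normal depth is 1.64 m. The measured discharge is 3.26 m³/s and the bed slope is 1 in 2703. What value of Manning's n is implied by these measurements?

For a circular section of diameter D = 2.24 m at depth y = 1.64 m, the central angle is θ = 2 arccos(1 − 2y/D) = 4.107 rad. Then A = (D²/8)(θ − sin θ) = 3.092 m² and P = Dθ/2 = 4.6 m.
Hydraulic radius R = A/P = 3.092/4.6 = 0.6721 m.
Rearranging Manning's equation: n = (1/Q) A R^(2/3) S^(1/2) = (1/3.26) × 3.092 × 0.6721^(2/3) × √0.00037 = 0.014.

n = 0.014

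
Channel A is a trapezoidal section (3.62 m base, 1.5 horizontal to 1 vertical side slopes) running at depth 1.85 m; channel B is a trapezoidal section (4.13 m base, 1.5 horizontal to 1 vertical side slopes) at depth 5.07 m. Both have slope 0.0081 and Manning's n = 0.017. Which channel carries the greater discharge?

channel B

Channel A: With bottom width b = 3.62 m and side slope z = 1.5: A = (b + zy)y = (3.62 + 1.5×1.85)×1.85 = 11.83 m²; P = b + 2y√(1+z²) = 3.62 + 2×1.85×1.803 = 10.29 m. Hydraulic radius R = A/P = 11.83/10.29 = 1.15 m. Q_A = (1/0.017)·11.83·1.15^(2/3)·√0.0081 = 68.74 m³/s.
Channel B: With bottom width b = 4.13 m and side slope z = 1.5: A = (b + zy)y = (4.13 + 1.5×5.07)×5.07 = 59.5 m²; P = b + 2y√(1+z²) = 4.13 + 2×5.07×1.803 = 22.41 m. Hydraulic radius R = A/P = 59.5/22.41 = 2.655 m. Q_B = (1/0.017)·59.5·2.655^(2/3)·√0.0081 = 603.9 m³/s.
Q_A = 68.74 m³/s vs Q_B = 603.9 m³/s, so channel B carries more.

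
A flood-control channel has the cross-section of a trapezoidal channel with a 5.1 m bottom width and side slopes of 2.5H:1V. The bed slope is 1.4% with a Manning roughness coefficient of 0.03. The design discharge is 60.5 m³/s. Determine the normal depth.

y_n = 1.61 m

Manning's equation rearranged: A R^(2/3) = nQ / (1·√S) = 0.03 × 60.5 / (√0.014) = 15.34.
At y = 1.77 m: A R^(2/3) = 18.53 — too large.
At y = 1.44 m: A R^(2/3) = 12.31 — too small.
At y = 1.61 m: A R^(2/3) = 15.34 — matches.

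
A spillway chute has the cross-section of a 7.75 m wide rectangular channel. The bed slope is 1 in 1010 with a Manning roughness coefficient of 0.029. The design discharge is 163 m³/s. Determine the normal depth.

Manning's equation rearranged: A R^(2/3) = nQ / (1·√S) = 0.029 × 163 / (√0.0009901) = 150.2.
Trying y = 6.98 m: A R^(2/3) = 99.42 — short.
Trying y = 9.81 m: A R^(2/3) = 150.2 — matches.

y_n = 9.81 m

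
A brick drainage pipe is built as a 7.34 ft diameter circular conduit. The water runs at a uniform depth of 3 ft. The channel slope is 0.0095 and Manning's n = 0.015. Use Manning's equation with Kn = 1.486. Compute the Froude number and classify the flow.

supercritical

For a circular section of diameter D = 7.34 ft at depth y = 3 ft, the central angle is θ = 2 arccos(1 − 2y/D) = 2.774 rad. Then A = (D²/8)(θ − sin θ) = 16.27 ft² and P = Dθ/2 = 10.18 ft.
Hydraulic radius R = A/P = 16.27/10.18 = 1.598 ft.
V = (1.486/n) R^(2/3) √S = (1.486/0.015) × 1.598^(2/3) × √0.0095 = 13.2 ft/s. Hydraulic depth D_h = A/T = 16.27/7.217 = 2.254 ft.
Froude number Fr = V/√(g·D_h) = 13.2/√(32.2×2.254) = 1.55, which is greater than 1, so the flow is supercritical.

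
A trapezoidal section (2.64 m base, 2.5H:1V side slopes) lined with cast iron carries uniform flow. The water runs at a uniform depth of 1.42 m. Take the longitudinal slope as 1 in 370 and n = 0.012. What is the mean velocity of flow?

V = 3.9 m/s

With bottom width b = 2.64 m and side slope z = 2.5: A = (b + zy)y = (2.64 + 2.5×1.42)×1.42 = 8.79 m²; P = b + 2y√(1+z²) = 2.64 + 2×1.42×2.693 = 10.29 m.
Hydraulic radius R = A/P = 8.79/10.29 = 0.8545 m.
From Manning's equation, V = (1/n) R^(2/3) S^(1/2) = (1/0.012) × 0.8545^(2/3) × 0.002703^(1/2) = 3.9 m/s.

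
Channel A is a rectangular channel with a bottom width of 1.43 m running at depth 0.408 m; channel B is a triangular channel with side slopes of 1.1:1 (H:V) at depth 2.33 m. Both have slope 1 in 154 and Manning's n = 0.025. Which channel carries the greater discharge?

channel B

Channel A: Flow area A = b·y = 1.43 × 0.408 = 0.5834 m². Wetted perimeter P = b + 2y = 1.43 + 2×0.408 = 2.246 m. Hydraulic radius R = A/P = 0.5834/2.246 = 0.2598 m. Q_A = (1/0.025)·0.5834·0.2598^(2/3)·√0.006494 = 0.7656 m³/s.
Channel B: For a triangular section with side slope z = 1.1: A = zy² = 1.1×2.33² = 5.972 m²; P = 2y√(1+z²) = 2×2.33×1.487 = 6.928 m. Hydraulic radius R = A/P = 5.972/6.928 = 0.862 m. Q_B = (1/0.025)·5.972·0.862^(2/3)·√0.006494 = 17.43 m³/s.
Q_A = 0.7656 m³/s vs Q_B = 17.43 m³/s, so channel B carries more.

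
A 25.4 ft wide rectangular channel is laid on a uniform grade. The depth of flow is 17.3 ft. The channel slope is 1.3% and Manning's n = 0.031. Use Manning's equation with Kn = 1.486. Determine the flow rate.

Q = 9060 ft³/s

Flow area A = b·y = 25.4 × 17.3 = 439.4 ft². Wetted perimeter P = b + 2y = 25.4 + 2×17.3 = 60 ft.
Hydraulic radius R = A/P = 439.4/60 = 7.324 ft.
Manning's equation: Q = (1.486/n) A R^(2/3) S^(1/2) = (1.486/0.031) × 439.4 × 7.324^(2/3) × 0.013^(1/2) = 9060 ft³/s.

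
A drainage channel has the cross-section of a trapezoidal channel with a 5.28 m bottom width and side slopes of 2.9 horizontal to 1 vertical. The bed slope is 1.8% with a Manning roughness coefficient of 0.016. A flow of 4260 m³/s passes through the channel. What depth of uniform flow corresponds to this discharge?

Manning's equation rearranged: A R^(2/3) = nQ / (1·√S) = 0.016 × 4260 / (√0.018) = 508.
At y = 9.39 m: A R^(2/3) = 875.2 — too large.
At y = 7.51 m: A R^(2/3) = 508.4 — ≈ 508.

y_n = 7.51 m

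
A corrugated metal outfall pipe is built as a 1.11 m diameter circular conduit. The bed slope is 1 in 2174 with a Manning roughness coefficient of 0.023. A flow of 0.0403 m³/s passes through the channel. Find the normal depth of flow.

Manning's equation rearranged: A R^(2/3) = nQ / (1·√S) = 0.023 × 0.0403 / (√0.00046) = 0.04322.
Try y = 0.202 m: A R^(2/3) = 0.02976 — too small.
Try y = 0.265 m: A R^(2/3) = 0.05146 — too large.
Try y = 0.243 m: A R^(2/3) = 0.04326 — ≈ 0.04322.

y_n = 0.243 m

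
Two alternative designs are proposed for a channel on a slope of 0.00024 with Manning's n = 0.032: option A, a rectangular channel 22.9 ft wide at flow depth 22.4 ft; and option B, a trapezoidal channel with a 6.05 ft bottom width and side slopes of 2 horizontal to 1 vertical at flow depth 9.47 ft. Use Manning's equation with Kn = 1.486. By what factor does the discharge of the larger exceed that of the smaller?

2.9

Channel A: Flow area A = b·y = 22.9 × 22.4 = 513 ft². Wetted perimeter P = b + 2y = 22.9 + 2×22.4 = 67.7 ft. Hydraulic radius R = A/P = 513/67.7 = 7.577 ft. Q_A = (1.486/0.032)·513·7.577^(2/3)·√0.00024 = 1424 ft³/s.
Channel B: With bottom width b = 6.05 ft and side slope z = 2: A = (b + zy)y = (6.05 + 2×9.47)×9.47 = 236.7 ft²; P = b + 2y√(1+z²) = 6.05 + 2×9.47×2.236 = 48.4 ft. Hydraulic radius R = A/P = 236.7/48.4 = 4.889 ft. Q_B = (1.486/0.032)·236.7·4.889^(2/3)·√0.00024 = 490.5 ft³/s.
The larger discharge is 1424 ft³/s and the smaller is 490.5 ft³/s; the ratio is 2.9.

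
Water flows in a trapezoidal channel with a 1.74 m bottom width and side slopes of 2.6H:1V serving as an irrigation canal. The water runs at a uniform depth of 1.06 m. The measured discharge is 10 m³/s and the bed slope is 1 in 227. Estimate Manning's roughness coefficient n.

n = 0.0231

With bottom width b = 1.74 m and side slope z = 2.6: A = (b + zy)y = (1.74 + 2.6×1.06)×1.06 = 4.766 m²; P = b + 2y√(1+z²) = 1.74 + 2×1.06×2.786 = 7.646 m.
Hydraulic radius R = A/P = 4.766/7.646 = 0.6233 m.
Rearranging Manning's equation: n = (1/Q) A R^(2/3) S^(1/2) = (1/10) × 4.766 × 0.6233^(2/3) × √0.004405 = 0.0231.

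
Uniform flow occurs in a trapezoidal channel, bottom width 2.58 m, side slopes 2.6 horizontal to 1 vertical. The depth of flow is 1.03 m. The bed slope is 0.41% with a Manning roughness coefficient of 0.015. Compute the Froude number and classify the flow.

With bottom width b = 2.58 m and side slope z = 2.6: A = (b + zy)y = (2.58 + 2.6×1.03)×1.03 = 5.416 m²; P = b + 2y√(1+z²) = 2.58 + 2×1.03×2.786 = 8.318 m.
Hydraulic radius R = A/P = 5.416/8.318 = 0.651 m.
V = (1/n) R^(2/3) √S = (1/0.015) × 0.651^(2/3) × √0.0041 = 3.207 m/s. Hydraulic depth D_h = A/T = 5.416/7.936 = 0.6824 m.
Froude number Fr = V/√(g·D_h) = 3.207/√(9.81×0.6824) = 1.24, which is greater than 1, so the flow is supercritical.

supercritical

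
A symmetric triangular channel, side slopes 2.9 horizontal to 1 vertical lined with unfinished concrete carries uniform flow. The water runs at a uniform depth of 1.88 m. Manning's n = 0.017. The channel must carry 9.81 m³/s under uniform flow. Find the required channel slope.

S = 0.00031

For a triangular section with side slope z = 2.9: A = zy² = 2.9×1.88² = 10.25 m²; P = 2y√(1+z²) = 2×1.88×3.068 = 11.53 m.
Hydraulic radius R = A/P = 10.25/11.53 = 0.8887 m.
From Manning's equation, S = [nQ / (1 A R^(2/3))]² = [0.017 × 9.81 / (1 × 10.25 × 0.8887^(2/3))]² = 0.00031.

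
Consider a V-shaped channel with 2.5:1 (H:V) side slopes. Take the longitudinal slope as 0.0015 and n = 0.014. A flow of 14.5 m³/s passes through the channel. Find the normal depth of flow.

y_n = 1.6 m

Manning's equation rearranged: A R^(2/3) = nQ / (1·√S) = 0.014 × 14.5 / (√0.0015) = 5.241.
Try y = 1.98 m: A R^(2/3) = 9.266 — too large.
Try y = 1.4 m: A R^(2/3) = 3.677 — too small.
Try y = 1.6 m: A R^(2/3) = 5.249 — close enough.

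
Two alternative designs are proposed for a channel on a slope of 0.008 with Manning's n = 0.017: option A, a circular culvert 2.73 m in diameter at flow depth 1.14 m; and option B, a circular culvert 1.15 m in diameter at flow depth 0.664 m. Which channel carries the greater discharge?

Channel A: For a circular section of diameter D = 2.73 m at depth y = 1.14 m, the central angle is θ = 2 arccos(1 − 2y/D) = 2.81 rad. Then A = (D²/8)(θ − sin θ) = 2.315 m² and P = Dθ/2 = 3.836 m. Hydraulic radius R = A/P = 2.315/3.836 = 0.6035 m. Q_A = (1/0.017)·2.315·0.6035^(2/3)·√0.008 = 8.7 m³/s.
Channel B: For a circular section of diameter D = 1.15 m at depth y = 0.664 m, the central angle is θ = 2 arccos(1 − 2y/D) = 3.452 rad. Then A = (D²/8)(θ − sin θ) = 0.6213 m² and P = Dθ/2 = 1.985 m. Hydraulic radius R = A/P = 0.6213/1.985 = 0.313 m. Q_B = (1/0.017)·0.6213·0.313^(2/3)·√0.008 = 1.507 m³/s.
Q_A = 8.7 m³/s vs Q_B = 1.507 m³/s, so channel A carries more.

channel A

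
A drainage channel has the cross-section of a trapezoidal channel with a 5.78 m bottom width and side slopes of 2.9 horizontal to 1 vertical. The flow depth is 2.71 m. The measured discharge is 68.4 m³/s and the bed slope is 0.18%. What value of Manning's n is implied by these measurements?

n = 0.032

With bottom width b = 5.78 m and side slope z = 2.9: A = (b + zy)y = (5.78 + 2.9×2.71)×2.71 = 36.96 m²; P = b + 2y√(1+z²) = 5.78 + 2×2.71×3.068 = 22.41 m.
Hydraulic radius R = A/P = 36.96/22.41 = 1.65 m.
Rearranging Manning's equation: n = (1/Q) A R^(2/3) S^(1/2) = (1/68.4) × 36.96 × 1.65^(2/3) × √0.0018 = 0.032.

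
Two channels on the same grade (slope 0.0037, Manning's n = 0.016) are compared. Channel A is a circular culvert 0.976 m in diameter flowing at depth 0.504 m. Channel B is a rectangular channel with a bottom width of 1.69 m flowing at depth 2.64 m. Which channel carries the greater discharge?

channel B

Channel A: For a circular section of diameter D = 0.976 m at depth y = 0.504 m, the central angle is θ = 2 arccos(1 − 2y/D) = 3.207 rad. Then A = (D²/8)(θ − sin θ) = 0.3897 m² and P = Dθ/2 = 1.565 m. Hydraulic radius R = A/P = 0.3897/1.565 = 0.249 m. Q_A = (1/0.016)·0.3897·0.249^(2/3)·√0.0037 = 0.5863 m³/s.
Channel B: Flow area A = b·y = 1.69 × 2.64 = 4.462 m². Wetted perimeter P = b + 2y = 1.69 + 2×2.64 = 6.97 m. Hydraulic radius R = A/P = 4.462/6.97 = 0.6401 m. Q_B = (1/0.016)·4.462·0.6401^(2/3)·√0.0037 = 12.6 m³/s.
Q_A = 0.5863 m³/s vs Q_B = 12.6 m³/s, so channel B carries more.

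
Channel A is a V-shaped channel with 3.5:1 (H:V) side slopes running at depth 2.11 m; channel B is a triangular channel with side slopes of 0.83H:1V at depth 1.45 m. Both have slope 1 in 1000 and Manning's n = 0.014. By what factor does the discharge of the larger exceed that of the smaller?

15.1

Channel A: For a triangular section with side slope z = 3.5: A = zy² = 3.5×2.11² = 15.58 m²; P = 2y√(1+z²) = 2×2.11×3.64 = 15.36 m. Hydraulic radius R = A/P = 15.58/15.36 = 1.014 m. Q_A = (1/0.014)·15.58·1.014^(2/3)·√0.001 = 35.53 m³/s.
Channel B: For a triangular section with side slope z = 0.83: A = zy² = 0.83×1.45² = 1.745 m²; P = 2y√(1+z²) = 2×1.45×1.3 = 3.769 m. Hydraulic radius R = A/P = 1.745/3.769 = 0.463 m. Q_B = (1/0.014)·1.745·0.463^(2/3)·√0.001 = 2.359 m³/s.
The larger discharge is 35.53 m³/s and the smaller is 2.359 m³/s; the ratio is 15.1.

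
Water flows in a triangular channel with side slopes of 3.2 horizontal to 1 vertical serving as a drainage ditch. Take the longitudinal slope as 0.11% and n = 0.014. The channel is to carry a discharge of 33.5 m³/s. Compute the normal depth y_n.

y_n = 2.1 m

Manning's equation rearranged: A R^(2/3) = nQ / (1·√S) = 0.014 × 33.5 / (√0.0011) = 14.14.
Try y = 2.48 m: A R^(2/3) = 22.02 — over.
Try y = 1.62 m: A R^(2/3) = 7.074 — short.
Try y = 2.1 m: A R^(2/3) = 14.13 — matches.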